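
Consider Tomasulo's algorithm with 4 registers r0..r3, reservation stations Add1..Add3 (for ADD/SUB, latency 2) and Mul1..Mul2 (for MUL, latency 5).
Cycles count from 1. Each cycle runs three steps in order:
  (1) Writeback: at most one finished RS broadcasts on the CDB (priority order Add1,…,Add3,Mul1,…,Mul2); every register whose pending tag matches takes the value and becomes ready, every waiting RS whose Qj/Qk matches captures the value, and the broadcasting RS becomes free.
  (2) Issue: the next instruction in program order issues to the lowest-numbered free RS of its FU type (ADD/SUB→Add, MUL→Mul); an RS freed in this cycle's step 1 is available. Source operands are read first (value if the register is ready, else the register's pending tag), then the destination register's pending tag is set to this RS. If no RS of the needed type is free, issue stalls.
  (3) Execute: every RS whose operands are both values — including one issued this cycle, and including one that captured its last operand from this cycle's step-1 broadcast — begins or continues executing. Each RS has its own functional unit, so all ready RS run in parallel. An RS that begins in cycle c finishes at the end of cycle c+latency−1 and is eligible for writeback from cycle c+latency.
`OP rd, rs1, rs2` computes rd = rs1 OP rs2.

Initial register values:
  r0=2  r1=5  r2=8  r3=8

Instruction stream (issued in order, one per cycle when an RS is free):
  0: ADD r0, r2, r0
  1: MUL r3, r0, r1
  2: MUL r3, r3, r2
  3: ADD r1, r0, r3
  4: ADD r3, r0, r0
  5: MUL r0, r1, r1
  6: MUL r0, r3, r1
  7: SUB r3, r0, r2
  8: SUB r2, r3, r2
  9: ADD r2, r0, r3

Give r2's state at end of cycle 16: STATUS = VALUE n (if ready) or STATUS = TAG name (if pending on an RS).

STATUS = TAG Add3

  c1: issue ADD r0<-Add1  regs: r0:Add1,r1:5,r2:8,r3:8
  c2: issue MUL r3<-Mul1  regs: r0:Add1,r1:5,r2:8,r3:Mul1
  c3: CDB Add1=10; issue MUL r3<-Mul2  regs: r0:10,r1:5,r2:8,r3:Mul2
  c4: issue ADD r1<-Add1  regs: r0:10,r1:Add1,r2:8,r3:Mul2
  c5: issue ADD r3<-Add2  regs: r0:10,r1:Add1,r2:8,r3:Add2
  c6: stall  regs: r0:10,r1:Add1,r2:8,r3:Add2
  c7: CDB Add2=20; stall  regs: r0:10,r1:Add1,r2:8,r3:20
  c8: CDB Mul1=50; issue MUL r0<-Mul1  regs: r0:Mul1,r1:Add1,r2:8,r3:20
  c9: stall  regs: r0:Mul1,r1:Add1,r2:8,r3:20
  c10: stall  regs: r0:Mul1,r1:Add1,r2:8,r3:20
  c11: stall  regs: r0:Mul1,r1:Add1,r2:8,r3:20
  c12: stall  regs: r0:Mul1,r1:Add1,r2:8,r3:20
  c13: CDB Mul2=400; issue MUL r0<-Mul2  regs: r0:Mul2,r1:Add1,r2:8,r3:20
  c14: issue SUB r3<-Add2  regs: r0:Mul2,r1:Add1,r2:8,r3:Add2
  c15: CDB Add1=410; issue SUB r2<-Add1  regs: r0:Mul2,r1:410,r2:Add1,r3:Add2
  c16: issue ADD r2<-Add3  regs: r0:Mul2,r1:410,r2:Add3,r3:Add2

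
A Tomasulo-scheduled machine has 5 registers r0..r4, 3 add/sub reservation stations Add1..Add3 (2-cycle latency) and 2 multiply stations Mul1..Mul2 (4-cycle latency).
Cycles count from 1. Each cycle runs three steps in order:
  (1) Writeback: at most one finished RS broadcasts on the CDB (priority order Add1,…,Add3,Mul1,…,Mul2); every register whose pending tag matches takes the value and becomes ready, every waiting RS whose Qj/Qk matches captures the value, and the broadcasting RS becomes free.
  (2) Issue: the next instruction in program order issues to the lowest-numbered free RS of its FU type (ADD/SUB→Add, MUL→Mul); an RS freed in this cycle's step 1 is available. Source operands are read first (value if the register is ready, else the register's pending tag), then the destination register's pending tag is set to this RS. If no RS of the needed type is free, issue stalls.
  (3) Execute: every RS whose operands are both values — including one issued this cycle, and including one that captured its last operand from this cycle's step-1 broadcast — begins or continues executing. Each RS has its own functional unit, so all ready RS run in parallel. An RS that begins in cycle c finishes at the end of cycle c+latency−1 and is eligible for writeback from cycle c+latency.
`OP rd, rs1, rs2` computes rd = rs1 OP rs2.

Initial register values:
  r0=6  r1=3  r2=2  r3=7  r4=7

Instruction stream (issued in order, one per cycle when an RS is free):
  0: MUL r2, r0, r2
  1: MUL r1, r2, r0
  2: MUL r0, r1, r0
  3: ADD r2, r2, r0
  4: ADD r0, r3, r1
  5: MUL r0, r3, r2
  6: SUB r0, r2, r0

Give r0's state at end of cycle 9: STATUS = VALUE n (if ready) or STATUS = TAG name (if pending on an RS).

cycle 1: issue MUL r2<-Mul1 // r0:6,r1:3,r2:Mul1,r3:7,r4:7
cycle 2: issue MUL r1<-Mul2 // r0:6,r1:Mul2,r2:Mul1,r3:7,r4:7
cycle 3: stall // r0:6,r1:Mul2,r2:Mul1,r3:7,r4:7
cycle 4: stall // r0:6,r1:Mul2,r2:Mul1,r3:7,r4:7
cycle 5: CDB Mul1=12; issue MUL r0<-Mul1 // r0:Mul1,r1:Mul2,r2:12,r3:7,r4:7
cycle 6: issue ADD r2<-Add1 // r0:Mul1,r1:Mul2,r2:Add1,r3:7,r4:7
cycle 7: issue ADD r0<-Add2 // r0:Add2,r1:Mul2,r2:Add1,r3:7,r4:7
cycle 8: stall // r0:Add2,r1:Mul2,r2:Add1,r3:7,r4:7
cycle 9: CDB Mul2=72; issue MUL r0<-Mul2 // r0:Mul2,r1:72,r2:Add1,r3:7,r4:7

STATUS = TAG Mul2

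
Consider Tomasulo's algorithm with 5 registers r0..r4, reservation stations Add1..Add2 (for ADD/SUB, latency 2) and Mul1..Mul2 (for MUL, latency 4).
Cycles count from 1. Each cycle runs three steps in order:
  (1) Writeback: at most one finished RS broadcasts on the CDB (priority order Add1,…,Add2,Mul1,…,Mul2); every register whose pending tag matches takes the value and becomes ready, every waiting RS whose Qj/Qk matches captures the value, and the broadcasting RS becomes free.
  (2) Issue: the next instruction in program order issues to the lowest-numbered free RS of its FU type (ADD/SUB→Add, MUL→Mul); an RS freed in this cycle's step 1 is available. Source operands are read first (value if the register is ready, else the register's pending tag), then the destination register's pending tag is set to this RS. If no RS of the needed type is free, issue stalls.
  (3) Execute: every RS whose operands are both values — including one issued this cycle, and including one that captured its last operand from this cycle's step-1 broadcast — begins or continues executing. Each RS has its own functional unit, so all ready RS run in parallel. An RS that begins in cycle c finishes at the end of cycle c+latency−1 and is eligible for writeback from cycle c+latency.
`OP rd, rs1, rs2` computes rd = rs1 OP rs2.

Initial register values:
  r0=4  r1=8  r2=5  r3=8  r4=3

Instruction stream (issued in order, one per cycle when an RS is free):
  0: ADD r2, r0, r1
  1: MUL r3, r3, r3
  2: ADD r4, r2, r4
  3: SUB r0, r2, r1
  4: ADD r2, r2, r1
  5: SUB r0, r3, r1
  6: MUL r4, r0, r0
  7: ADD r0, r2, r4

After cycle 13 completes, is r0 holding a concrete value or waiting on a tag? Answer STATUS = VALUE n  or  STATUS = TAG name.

STATUS = TAG Add1

  c1: issue ADD r2<-Add1  regs: r0:4,r1:8,r2:Add1,r3:8,r4:3
  c2: issue MUL r3<-Mul1  regs: r0:4,r1:8,r2:Add1,r3:Mul1,r4:3
  c3: CDB Add1=12; issue ADD r4<-Add1  regs: r0:4,r1:8,r2:12,r3:Mul1,r4:Add1
  c4: issue SUB r0<-Add2  regs: r0:Add2,r1:8,r2:12,r3:Mul1,r4:Add1
  c5: CDB Add1=15; issue ADD r2<-Add1  regs: r0:Add2,r1:8,r2:Add1,r3:Mul1,r4:15
  c6: CDB Add2=4; issue SUB r0<-Add2  regs: r0:Add2,r1:8,r2:Add1,r3:Mul1,r4:15
  c7: CDB Add1=20; issue MUL r4<-Mul2  regs: r0:Add2,r1:8,r2:20,r3:Mul1,r4:Mul2
  c8: CDB Mul1=64; issue ADD r0<-Add1  regs: r0:Add1,r1:8,r2:20,r3:64,r4:Mul2
  c9: -  regs: r0:Add1,r1:8,r2:20,r3:64,r4:Mul2
  c10: CDB Add2=56  regs: r0:Add1,r1:8,r2:20,r3:64,r4:Mul2
  c11: -  regs: r0:Add1,r1:8,r2:20,r3:64,r4:Mul2
  c12: -  regs: r0:Add1,r1:8,r2:20,r3:64,r4:Mul2
  c13: -  regs: r0:Add1,r1:8,r2:20,r3:64,r4:Mul2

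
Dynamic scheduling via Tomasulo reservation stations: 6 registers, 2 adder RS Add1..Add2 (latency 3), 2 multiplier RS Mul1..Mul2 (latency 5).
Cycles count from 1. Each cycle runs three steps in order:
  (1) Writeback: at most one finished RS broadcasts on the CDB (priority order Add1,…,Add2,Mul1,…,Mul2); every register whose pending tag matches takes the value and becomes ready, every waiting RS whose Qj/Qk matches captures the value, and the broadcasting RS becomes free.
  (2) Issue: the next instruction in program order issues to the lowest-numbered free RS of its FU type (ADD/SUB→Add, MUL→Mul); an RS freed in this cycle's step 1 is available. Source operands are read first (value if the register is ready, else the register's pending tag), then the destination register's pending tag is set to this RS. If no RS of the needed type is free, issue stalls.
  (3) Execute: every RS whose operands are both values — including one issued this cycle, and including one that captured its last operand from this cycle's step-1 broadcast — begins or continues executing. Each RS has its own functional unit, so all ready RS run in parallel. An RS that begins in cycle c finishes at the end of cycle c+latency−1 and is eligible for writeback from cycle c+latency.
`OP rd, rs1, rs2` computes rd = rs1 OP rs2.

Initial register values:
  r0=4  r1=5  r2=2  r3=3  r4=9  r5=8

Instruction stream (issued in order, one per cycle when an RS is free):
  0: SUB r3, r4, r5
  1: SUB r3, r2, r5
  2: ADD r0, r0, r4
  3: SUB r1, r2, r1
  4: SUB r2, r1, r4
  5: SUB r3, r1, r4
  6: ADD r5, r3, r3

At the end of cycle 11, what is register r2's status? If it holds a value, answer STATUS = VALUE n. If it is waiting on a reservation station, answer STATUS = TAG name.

c1: issue SUB r3<-Add1 | r0:4,r1:5,r2:2,r3:Add1,r4:9,r5:8
c2: issue SUB r3<-Add2 | r0:4,r1:5,r2:2,r3:Add2,r4:9,r5:8
c3: stall | r0:4,r1:5,r2:2,r3:Add2,r4:9,r5:8
c4: CDB Add1=1; issue ADD r0<-Add1 | r0:Add1,r1:5,r2:2,r3:Add2,r4:9,r5:8
c5: CDB Add2=-6; issue SUB r1<-Add2 | r0:Add1,r1:Add2,r2:2,r3:-6,r4:9,r5:8
c6: stall | r0:Add1,r1:Add2,r2:2,r3:-6,r4:9,r5:8
c7: CDB Add1=13; issue SUB r2<-Add1 | r0:13,r1:Add2,r2:Add1,r3:-6,r4:9,r5:8
c8: CDB Add2=-3; issue SUB r3<-Add2 | r0:13,r1:-3,r2:Add1,r3:Add2,r4:9,r5:8
c9: stall | r0:13,r1:-3,r2:Add1,r3:Add2,r4:9,r5:8
c10: stall | r0:13,r1:-3,r2:Add1,r3:Add2,r4:9,r5:8
c11: CDB Add1=-12; issue ADD r5<-Add1 | r0:13,r1:-3,r2:-12,r3:Add2,r4:9,r5:Add1

STATUS = VALUE -12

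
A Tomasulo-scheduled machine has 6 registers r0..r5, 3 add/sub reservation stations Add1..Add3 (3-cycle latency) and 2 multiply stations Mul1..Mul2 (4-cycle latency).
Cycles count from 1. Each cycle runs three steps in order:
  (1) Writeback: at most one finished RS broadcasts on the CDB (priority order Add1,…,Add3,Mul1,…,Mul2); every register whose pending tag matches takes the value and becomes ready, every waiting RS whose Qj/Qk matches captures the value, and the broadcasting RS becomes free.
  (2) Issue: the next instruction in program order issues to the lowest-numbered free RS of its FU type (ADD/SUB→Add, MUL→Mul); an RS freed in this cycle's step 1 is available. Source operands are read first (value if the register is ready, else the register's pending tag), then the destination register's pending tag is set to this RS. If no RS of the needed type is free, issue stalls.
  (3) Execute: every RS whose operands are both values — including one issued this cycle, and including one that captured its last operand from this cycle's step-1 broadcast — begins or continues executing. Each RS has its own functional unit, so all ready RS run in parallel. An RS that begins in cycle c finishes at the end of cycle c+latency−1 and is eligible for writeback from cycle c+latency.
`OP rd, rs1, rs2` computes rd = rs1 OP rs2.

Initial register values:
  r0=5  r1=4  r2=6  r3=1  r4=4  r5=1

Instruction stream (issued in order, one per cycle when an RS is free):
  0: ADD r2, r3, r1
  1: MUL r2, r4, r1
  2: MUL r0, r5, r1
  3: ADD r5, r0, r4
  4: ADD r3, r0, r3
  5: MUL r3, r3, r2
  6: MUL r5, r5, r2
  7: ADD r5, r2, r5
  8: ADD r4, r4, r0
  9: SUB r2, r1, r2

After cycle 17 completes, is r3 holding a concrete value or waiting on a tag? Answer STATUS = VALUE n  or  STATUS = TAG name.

cycle 1: issue ADD r2<-Add1 // r0:5,r1:4,r2:Add1,r3:1,r4:4,r5:1
cycle 2: issue MUL r2<-Mul1 // r0:5,r1:4,r2:Mul1,r3:1,r4:4,r5:1
cycle 3: issue MUL r0<-Mul2 // r0:Mul2,r1:4,r2:Mul1,r3:1,r4:4,r5:1
cycle 4: CDB Add1=5; issue ADD r5<-Add1 // r0:Mul2,r1:4,r2:Mul1,r3:1,r4:4,r5:Add1
cycle 5: issue ADD r3<-Add2 // r0:Mul2,r1:4,r2:Mul1,r3:Add2,r4:4,r5:Add1
cycle 6: CDB Mul1=16; issue MUL r3<-Mul1 // r0:Mul2,r1:4,r2:16,r3:Mul1,r4:4,r5:Add1
cycle 7: CDB Mul2=4; issue MUL r5<-Mul2 // r0:4,r1:4,r2:16,r3:Mul1,r4:4,r5:Mul2
cycle 8: issue ADD r5<-Add3 // r0:4,r1:4,r2:16,r3:Mul1,r4:4,r5:Add3
cycle 9: stall // r0:4,r1:4,r2:16,r3:Mul1,r4:4,r5:Add3
cycle 10: CDB Add1=8; issue ADD r4<-Add1 // r0:4,r1:4,r2:16,r3:Mul1,r4:Add1,r5:Add3
cycle 11: CDB Add2=5; issue SUB r2<-Add2 // r0:4,r1:4,r2:Add2,r3:Mul1,r4:Add1,r5:Add3
cycle 12: - // r0:4,r1:4,r2:Add2,r3:Mul1,r4:Add1,r5:Add3
cycle 13: CDB Add1=8 // r0:4,r1:4,r2:Add2,r3:Mul1,r4:8,r5:Add3
cycle 14: CDB Add2=-12 // r0:4,r1:4,r2:-12,r3:Mul1,r4:8,r5:Add3
cycle 15: CDB Mul1=80 // r0:4,r1:4,r2:-12,r3:80,r4:8,r5:Add3
cycle 16: CDB Mul2=128 // r0:4,r1:4,r2:-12,r3:80,r4:8,r5:Add3
cycle 17: - // r0:4,r1:4,r2:-12,r3:80,r4:8,r5:Add3

STATUS = VALUE 80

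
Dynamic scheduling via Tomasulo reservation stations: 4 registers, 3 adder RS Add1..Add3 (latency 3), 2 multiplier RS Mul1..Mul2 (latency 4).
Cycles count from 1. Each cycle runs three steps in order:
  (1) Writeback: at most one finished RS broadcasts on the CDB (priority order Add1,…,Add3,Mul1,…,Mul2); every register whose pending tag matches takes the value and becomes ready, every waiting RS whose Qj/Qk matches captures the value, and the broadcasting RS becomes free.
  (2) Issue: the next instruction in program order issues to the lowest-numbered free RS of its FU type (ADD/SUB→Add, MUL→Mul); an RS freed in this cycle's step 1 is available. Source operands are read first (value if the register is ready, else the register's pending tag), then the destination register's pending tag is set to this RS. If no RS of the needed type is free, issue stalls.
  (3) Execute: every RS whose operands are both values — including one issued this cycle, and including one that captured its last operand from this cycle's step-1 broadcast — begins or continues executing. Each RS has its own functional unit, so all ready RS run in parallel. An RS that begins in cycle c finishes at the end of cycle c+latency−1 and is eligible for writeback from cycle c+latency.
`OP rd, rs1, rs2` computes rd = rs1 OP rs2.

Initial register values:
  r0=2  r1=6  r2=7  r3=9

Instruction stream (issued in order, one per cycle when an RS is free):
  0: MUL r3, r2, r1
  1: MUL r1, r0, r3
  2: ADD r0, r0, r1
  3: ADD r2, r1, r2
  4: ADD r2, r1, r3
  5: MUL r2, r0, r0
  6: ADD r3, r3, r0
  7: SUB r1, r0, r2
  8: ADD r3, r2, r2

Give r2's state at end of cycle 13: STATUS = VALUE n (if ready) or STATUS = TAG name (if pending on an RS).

STATUS = TAG Mul1

c1: issue MUL r3<-Mul1 | r0:2,r1:6,r2:7,r3:Mul1
c2: issue MUL r1<-Mul2 | r0:2,r1:Mul2,r2:7,r3:Mul1
c3: issue ADD r0<-Add1 | r0:Add1,r1:Mul2,r2:7,r3:Mul1
c4: issue ADD r2<-Add2 | r0:Add1,r1:Mul2,r2:Add2,r3:Mul1
c5: CDB Mul1=42; issue ADD r2<-Add3 | r0:Add1,r1:Mul2,r2:Add3,r3:42
c6: issue MUL r2<-Mul1 | r0:Add1,r1:Mul2,r2:Mul1,r3:42
c7: stall | r0:Add1,r1:Mul2,r2:Mul1,r3:42
c8: stall | r0:Add1,r1:Mul2,r2:Mul1,r3:42
c9: CDB Mul2=84; stall | r0:Add1,r1:84,r2:Mul1,r3:42
c10: stall | r0:Add1,r1:84,r2:Mul1,r3:42
c11: stall | r0:Add1,r1:84,r2:Mul1,r3:42
c12: CDB Add1=86; issue ADD r3<-Add1 | r0:86,r1:84,r2:Mul1,r3:Add1
c13: CDB Add2=91; issue SUB r1<-Add2 | r0:86,r1:Add2,r2:Mul1,r3:Add1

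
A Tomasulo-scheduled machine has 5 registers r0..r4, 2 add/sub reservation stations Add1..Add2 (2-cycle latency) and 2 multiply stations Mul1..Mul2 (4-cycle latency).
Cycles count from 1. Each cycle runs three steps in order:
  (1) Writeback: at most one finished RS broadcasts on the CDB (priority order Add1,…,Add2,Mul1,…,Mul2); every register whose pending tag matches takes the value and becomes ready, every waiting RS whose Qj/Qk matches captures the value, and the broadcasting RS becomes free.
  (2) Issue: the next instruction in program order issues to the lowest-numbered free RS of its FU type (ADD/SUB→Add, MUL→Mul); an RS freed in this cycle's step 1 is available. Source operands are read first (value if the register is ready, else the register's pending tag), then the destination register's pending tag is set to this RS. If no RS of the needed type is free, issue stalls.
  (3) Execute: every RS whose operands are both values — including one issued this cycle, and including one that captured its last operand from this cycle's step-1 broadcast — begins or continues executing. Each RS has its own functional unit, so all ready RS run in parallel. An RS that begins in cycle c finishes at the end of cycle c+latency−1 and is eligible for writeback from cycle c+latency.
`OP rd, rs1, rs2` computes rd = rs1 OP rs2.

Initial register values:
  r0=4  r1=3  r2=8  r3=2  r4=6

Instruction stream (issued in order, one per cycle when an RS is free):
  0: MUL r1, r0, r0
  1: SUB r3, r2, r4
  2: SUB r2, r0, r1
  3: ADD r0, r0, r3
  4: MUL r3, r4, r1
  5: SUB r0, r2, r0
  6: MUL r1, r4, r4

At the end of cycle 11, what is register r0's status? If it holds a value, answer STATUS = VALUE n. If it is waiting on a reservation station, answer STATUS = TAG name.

STATUS = VALUE -18

  c1: issue MUL r1<-Mul1  regs: r0:4,r1:Mul1,r2:8,r3:2,r4:6
  c2: issue SUB r3<-Add1  regs: r0:4,r1:Mul1,r2:8,r3:Add1,r4:6
  c3: issue SUB r2<-Add2  regs: r0:4,r1:Mul1,r2:Add2,r3:Add1,r4:6
  c4: CDB Add1=2; issue ADD r0<-Add1  regs: r0:Add1,r1:Mul1,r2:Add2,r3:2,r4:6
  c5: CDB Mul1=16; issue MUL r3<-Mul1  regs: r0:Add1,r1:16,r2:Add2,r3:Mul1,r4:6
  c6: CDB Add1=6; issue SUB r0<-Add1  regs: r0:Add1,r1:16,r2:Add2,r3:Mul1,r4:6
  c7: CDB Add2=-12; issue MUL r1<-Mul2  regs: r0:Add1,r1:Mul2,r2:-12,r3:Mul1,r4:6
  c8: -  regs: r0:Add1,r1:Mul2,r2:-12,r3:Mul1,r4:6
  c9: CDB Add1=-18  regs: r0:-18,r1:Mul2,r2:-12,r3:Mul1,r4:6
  c10: CDB Mul1=96  regs: r0:-18,r1:Mul2,r2:-12,r3:96,r4:6
  c11: CDB Mul2=36  regs: r0:-18,r1:36,r2:-12,r3:96,r4:6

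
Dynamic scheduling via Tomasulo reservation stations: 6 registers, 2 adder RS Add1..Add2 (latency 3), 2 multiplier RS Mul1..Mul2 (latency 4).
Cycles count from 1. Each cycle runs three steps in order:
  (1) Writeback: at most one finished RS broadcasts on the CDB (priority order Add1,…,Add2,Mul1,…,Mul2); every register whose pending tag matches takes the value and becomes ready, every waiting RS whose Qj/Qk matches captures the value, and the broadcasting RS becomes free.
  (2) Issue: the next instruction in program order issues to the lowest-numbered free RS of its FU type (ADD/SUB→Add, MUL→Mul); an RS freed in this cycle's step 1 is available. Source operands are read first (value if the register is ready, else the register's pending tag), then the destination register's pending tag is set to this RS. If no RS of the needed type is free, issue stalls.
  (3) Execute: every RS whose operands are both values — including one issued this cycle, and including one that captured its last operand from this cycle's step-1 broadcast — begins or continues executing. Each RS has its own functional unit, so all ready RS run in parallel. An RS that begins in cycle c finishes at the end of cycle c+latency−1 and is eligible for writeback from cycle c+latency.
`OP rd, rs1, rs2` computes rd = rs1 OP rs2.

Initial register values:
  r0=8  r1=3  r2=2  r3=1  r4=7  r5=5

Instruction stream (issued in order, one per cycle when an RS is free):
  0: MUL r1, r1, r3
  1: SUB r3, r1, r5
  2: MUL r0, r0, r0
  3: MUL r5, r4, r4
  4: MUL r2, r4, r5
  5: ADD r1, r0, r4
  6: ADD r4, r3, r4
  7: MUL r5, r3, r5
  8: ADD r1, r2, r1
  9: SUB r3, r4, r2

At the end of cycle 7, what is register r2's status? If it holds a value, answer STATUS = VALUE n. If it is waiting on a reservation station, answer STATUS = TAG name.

  c1: issue MUL r1<-Mul1  regs: r0:8,r1:Mul1,r2:2,r3:1,r4:7,r5:5
  c2: issue SUB r3<-Add1  regs: r0:8,r1:Mul1,r2:2,r3:Add1,r4:7,r5:5
  c3: issue MUL r0<-Mul2  regs: r0:Mul2,r1:Mul1,r2:2,r3:Add1,r4:7,r5:5
  c4: stall  regs: r0:Mul2,r1:Mul1,r2:2,r3:Add1,r4:7,r5:5
  c5: CDB Mul1=3; issue MUL r5<-Mul1  regs: r0:Mul2,r1:3,r2:2,r3:Add1,r4:7,r5:Mul1
  c6: stall  regs: r0:Mul2,r1:3,r2:2,r3:Add1,r4:7,r5:Mul1
  c7: CDB Mul2=64; issue MUL r2<-Mul2  regs: r0:64,r1:3,r2:Mul2,r3:Add1,r4:7,r5:Mul1

STATUS = TAG Mul2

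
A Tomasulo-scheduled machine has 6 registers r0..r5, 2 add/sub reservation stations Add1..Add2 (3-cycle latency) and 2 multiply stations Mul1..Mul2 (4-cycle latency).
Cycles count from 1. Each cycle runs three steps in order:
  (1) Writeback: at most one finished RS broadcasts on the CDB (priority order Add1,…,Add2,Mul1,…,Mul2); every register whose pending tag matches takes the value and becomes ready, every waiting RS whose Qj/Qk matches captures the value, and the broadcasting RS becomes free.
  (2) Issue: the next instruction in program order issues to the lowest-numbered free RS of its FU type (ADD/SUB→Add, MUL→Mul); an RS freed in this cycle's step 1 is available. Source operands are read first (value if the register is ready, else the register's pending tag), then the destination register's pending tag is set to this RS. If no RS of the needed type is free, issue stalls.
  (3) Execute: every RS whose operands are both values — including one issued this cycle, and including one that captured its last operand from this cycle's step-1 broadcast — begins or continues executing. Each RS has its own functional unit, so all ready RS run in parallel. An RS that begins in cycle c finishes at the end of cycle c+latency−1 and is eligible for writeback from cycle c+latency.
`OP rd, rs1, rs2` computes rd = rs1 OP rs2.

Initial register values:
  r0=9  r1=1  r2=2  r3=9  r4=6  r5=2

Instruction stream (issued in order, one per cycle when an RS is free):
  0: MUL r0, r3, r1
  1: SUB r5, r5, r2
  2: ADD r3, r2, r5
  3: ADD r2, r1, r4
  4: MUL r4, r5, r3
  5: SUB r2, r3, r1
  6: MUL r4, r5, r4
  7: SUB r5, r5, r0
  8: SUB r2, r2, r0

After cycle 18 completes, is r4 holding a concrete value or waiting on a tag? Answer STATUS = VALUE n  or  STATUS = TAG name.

  c1: issue MUL r0<-Mul1  regs: r0:Mul1,r1:1,r2:2,r3:9,r4:6,r5:2
  c2: issue SUB r5<-Add1  regs: r0:Mul1,r1:1,r2:2,r3:9,r4:6,r5:Add1
  c3: issue ADD r3<-Add2  regs: r0:Mul1,r1:1,r2:2,r3:Add2,r4:6,r5:Add1
  c4: stall  regs: r0:Mul1,r1:1,r2:2,r3:Add2,r4:6,r5:Add1
  c5: CDB Add1=0; issue ADD r2<-Add1  regs: r0:Mul1,r1:1,r2:Add1,r3:Add2,r4:6,r5:0
  c6: CDB Mul1=9; issue MUL r4<-Mul1  regs: r0:9,r1:1,r2:Add1,r3:Add2,r4:Mul1,r5:0
  c7: stall  regs: r0:9,r1:1,r2:Add1,r3:Add2,r4:Mul1,r5:0
  c8: CDB Add1=7; issue SUB r2<-Add1  regs: r0:9,r1:1,r2:Add1,r3:Add2,r4:Mul1,r5:0
  c9: CDB Add2=2; issue MUL r4<-Mul2  regs: r0:9,r1:1,r2:Add1,r3:2,r4:Mul2,r5:0
  c10: issue SUB r5<-Add2  regs: r0:9,r1:1,r2:Add1,r3:2,r4:Mul2,r5:Add2
  c11: stall  regs: r0:9,r1:1,r2:Add1,r3:2,r4:Mul2,r5:Add2
  c12: CDB Add1=1; issue SUB r2<-Add1  regs: r0:9,r1:1,r2:Add1,r3:2,r4:Mul2,r5:Add2
  c13: CDB Add2=-9  regs: r0:9,r1:1,r2:Add1,r3:2,r4:Mul2,r5:-9
  c14: CDB Mul1=0  regs: r0:9,r1:1,r2:Add1,r3:2,r4:Mul2,r5:-9
  c15: CDB Add1=-8  regs: r0:9,r1:1,r2:-8,r3:2,r4:Mul2,r5:-9
  c16: -  regs: r0:9,r1:1,r2:-8,r3:2,r4:Mul2,r5:-9
  c17: -  regs: r0:9,r1:1,r2:-8,r3:2,r4:Mul2,r5:-9
  c18: CDB Mul2=0  regs: r0:9,r1:1,r2:-8,r3:2,r4:0,r5:-9

STATUS = VALUE 0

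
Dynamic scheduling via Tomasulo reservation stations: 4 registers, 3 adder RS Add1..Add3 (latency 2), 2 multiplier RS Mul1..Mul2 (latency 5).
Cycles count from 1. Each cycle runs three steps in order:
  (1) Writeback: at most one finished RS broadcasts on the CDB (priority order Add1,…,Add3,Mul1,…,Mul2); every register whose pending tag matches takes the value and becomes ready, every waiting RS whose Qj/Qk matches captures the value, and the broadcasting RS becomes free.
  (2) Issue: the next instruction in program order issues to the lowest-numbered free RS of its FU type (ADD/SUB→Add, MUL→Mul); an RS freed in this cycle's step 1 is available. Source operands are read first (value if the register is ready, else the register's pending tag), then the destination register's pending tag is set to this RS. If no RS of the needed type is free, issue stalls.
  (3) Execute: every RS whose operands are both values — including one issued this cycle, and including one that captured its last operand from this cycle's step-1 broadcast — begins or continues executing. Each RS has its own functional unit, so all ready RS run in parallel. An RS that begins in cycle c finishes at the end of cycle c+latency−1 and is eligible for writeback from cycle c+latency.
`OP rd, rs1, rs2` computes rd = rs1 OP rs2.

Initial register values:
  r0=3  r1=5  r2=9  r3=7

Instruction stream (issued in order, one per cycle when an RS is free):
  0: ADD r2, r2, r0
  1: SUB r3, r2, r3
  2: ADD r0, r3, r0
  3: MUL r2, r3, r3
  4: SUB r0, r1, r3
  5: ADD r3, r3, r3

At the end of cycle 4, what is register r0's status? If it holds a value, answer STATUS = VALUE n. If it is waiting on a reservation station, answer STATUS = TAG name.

STATUS = TAG Add1

c1: issue ADD r2<-Add1 | r0:3,r1:5,r2:Add1,r3:7
c2: issue SUB r3<-Add2 | r0:3,r1:5,r2:Add1,r3:Add2
c3: CDB Add1=12; issue ADD r0<-Add1 | r0:Add1,r1:5,r2:12,r3:Add2
c4: issue MUL r2<-Mul1 | r0:Add1,r1:5,r2:Mul1,r3:Add2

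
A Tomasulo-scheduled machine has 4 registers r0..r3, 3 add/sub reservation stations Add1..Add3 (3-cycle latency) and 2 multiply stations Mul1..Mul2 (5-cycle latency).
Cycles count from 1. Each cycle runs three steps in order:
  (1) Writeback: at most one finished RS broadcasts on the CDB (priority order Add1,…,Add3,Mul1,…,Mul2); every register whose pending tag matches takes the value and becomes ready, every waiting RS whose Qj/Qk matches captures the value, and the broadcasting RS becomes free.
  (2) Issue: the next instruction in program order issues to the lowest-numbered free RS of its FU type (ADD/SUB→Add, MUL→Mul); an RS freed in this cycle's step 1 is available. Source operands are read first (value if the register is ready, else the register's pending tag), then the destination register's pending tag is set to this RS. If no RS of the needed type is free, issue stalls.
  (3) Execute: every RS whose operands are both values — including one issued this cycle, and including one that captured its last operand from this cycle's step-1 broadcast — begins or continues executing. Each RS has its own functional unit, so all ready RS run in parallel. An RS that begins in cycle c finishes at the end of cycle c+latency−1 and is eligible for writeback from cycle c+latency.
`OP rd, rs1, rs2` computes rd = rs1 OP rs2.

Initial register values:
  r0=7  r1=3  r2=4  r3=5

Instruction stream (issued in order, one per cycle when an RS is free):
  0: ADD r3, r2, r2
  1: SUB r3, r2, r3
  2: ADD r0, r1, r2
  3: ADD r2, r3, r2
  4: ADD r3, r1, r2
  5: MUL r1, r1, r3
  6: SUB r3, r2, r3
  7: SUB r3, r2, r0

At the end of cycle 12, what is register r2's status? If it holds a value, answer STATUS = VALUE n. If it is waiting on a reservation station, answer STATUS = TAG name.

c1: issue ADD r3<-Add1 | r0:7,r1:3,r2:4,r3:Add1
c2: issue SUB r3<-Add2 | r0:7,r1:3,r2:4,r3:Add2
c3: issue ADD r0<-Add3 | r0:Add3,r1:3,r2:4,r3:Add2
c4: CDB Add1=8; issue ADD r2<-Add1 | r0:Add3,r1:3,r2:Add1,r3:Add2
c5: stall | r0:Add3,r1:3,r2:Add1,r3:Add2
c6: CDB Add3=7; issue ADD r3<-Add3 | r0:7,r1:3,r2:Add1,r3:Add3
c7: CDB Add2=-4; issue MUL r1<-Mul1 | r0:7,r1:Mul1,r2:Add1,r3:Add3
c8: issue SUB r3<-Add2 | r0:7,r1:Mul1,r2:Add1,r3:Add2
c9: stall | r0:7,r1:Mul1,r2:Add1,r3:Add2
c10: CDB Add1=0; issue SUB r3<-Add1 | r0:7,r1:Mul1,r2:0,r3:Add1
c11: - | r0:7,r1:Mul1,r2:0,r3:Add1
c12: - | r0:7,r1:Mul1,r2:0,r3:Add1

STATUS = VALUE 0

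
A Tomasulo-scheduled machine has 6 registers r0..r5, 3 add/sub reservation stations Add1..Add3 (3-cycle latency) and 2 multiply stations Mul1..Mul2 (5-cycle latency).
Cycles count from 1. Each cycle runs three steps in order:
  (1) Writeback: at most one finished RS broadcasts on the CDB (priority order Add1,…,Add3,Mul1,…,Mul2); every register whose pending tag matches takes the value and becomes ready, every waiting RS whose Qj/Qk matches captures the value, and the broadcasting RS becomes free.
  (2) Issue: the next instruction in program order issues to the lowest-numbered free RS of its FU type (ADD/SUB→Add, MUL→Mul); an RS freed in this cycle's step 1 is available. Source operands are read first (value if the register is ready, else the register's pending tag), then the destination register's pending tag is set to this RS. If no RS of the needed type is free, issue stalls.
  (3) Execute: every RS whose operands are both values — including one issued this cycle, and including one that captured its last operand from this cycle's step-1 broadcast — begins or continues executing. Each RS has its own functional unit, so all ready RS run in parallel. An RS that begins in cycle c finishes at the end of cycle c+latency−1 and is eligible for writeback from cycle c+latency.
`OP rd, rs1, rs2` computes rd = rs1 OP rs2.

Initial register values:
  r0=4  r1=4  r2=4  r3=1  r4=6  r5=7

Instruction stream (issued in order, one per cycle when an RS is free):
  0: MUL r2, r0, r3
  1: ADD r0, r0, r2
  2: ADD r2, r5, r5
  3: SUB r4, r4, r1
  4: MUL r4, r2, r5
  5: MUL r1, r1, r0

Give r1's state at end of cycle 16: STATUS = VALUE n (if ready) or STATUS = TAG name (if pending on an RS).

  c1: issue MUL r2<-Mul1  regs: r0:4,r1:4,r2:Mul1,r3:1,r4:6,r5:7
  c2: issue ADD r0<-Add1  regs: r0:Add1,r1:4,r2:Mul1,r3:1,r4:6,r5:7
  c3: issue ADD r2<-Add2  regs: r0:Add1,r1:4,r2:Add2,r3:1,r4:6,r5:7
  c4: issue SUB r4<-Add3  regs: r0:Add1,r1:4,r2:Add2,r3:1,r4:Add3,r5:7
  c5: issue MUL r4<-Mul2  regs: r0:Add1,r1:4,r2:Add2,r3:1,r4:Mul2,r5:7
  c6: CDB Add2=14; stall  regs: r0:Add1,r1:4,r2:14,r3:1,r4:Mul2,r5:7
  c7: CDB Add3=2; stall  regs: r0:Add1,r1:4,r2:14,r3:1,r4:Mul2,r5:7
  c8: CDB Mul1=4; issue MUL r1<-Mul1  regs: r0:Add1,r1:Mul1,r2:14,r3:1,r4:Mul2,r5:7
  c9: -  regs: r0:Add1,r1:Mul1,r2:14,r3:1,r4:Mul2,r5:7
  c10: -  regs: r0:Add1,r1:Mul1,r2:14,r3:1,r4:Mul2,r5:7
  c11: CDB Add1=8  regs: r0:8,r1:Mul1,r2:14,r3:1,r4:Mul2,r5:7
  c12: CDB Mul2=98  regs: r0:8,r1:Mul1,r2:14,r3:1,r4:98,r5:7
  c13: -  regs: r0:8,r1:Mul1,r2:14,r3:1,r4:98,r5:7
  c14: -  regs: r0:8,r1:Mul1,r2:14,r3:1,r4:98,r5:7
  c15: -  regs: r0:8,r1:Mul1,r2:14,r3:1,r4:98,r5:7
  c16: CDB Mul1=32  regs: r0:8,r1:32,r2:14,r3:1,r4:98,r5:7

STATUS = VALUE 32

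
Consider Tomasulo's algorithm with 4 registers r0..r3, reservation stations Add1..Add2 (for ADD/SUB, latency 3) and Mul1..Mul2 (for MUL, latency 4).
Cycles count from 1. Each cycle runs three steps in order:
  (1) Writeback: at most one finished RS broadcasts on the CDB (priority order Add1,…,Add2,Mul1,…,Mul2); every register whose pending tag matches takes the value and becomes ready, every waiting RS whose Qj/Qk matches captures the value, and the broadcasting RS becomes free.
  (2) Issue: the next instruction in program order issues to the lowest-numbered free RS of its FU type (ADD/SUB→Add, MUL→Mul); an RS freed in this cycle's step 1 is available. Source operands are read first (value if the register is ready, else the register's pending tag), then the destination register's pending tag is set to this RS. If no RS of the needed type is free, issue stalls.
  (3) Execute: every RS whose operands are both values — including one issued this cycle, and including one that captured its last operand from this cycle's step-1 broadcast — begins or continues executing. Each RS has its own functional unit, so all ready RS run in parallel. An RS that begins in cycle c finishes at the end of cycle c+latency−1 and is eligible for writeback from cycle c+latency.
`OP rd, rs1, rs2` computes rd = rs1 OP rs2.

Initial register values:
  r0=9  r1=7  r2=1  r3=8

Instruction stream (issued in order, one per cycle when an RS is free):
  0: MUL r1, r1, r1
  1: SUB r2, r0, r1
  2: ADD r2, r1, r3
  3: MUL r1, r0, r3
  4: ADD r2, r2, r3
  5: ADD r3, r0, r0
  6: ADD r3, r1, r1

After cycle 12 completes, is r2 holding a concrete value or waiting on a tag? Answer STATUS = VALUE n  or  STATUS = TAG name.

cycle 1: issue MUL r1<-Mul1 // r0:9,r1:Mul1,r2:1,r3:8
cycle 2: issue SUB r2<-Add1 // r0:9,r1:Mul1,r2:Add1,r3:8
cycle 3: issue ADD r2<-Add2 // r0:9,r1:Mul1,r2:Add2,r3:8
cycle 4: issue MUL r1<-Mul2 // r0:9,r1:Mul2,r2:Add2,r3:8
cycle 5: CDB Mul1=49; stall // r0:9,r1:Mul2,r2:Add2,r3:8
cycle 6: stall // r0:9,r1:Mul2,r2:Add2,r3:8
cycle 7: stall // r0:9,r1:Mul2,r2:Add2,r3:8
cycle 8: CDB Add1=-40; issue ADD r2<-Add1 // r0:9,r1:Mul2,r2:Add1,r3:8
cycle 9: CDB Add2=57; issue ADD r3<-Add2 // r0:9,r1:Mul2,r2:Add1,r3:Add2
cycle 10: CDB Mul2=72; stall // r0:9,r1:72,r2:Add1,r3:Add2
cycle 11: stall // r0:9,r1:72,r2:Add1,r3:Add2
cycle 12: CDB Add1=65; issue ADD r3<-Add1 // r0:9,r1:72,r2:65,r3:Add1

STATUS = VALUE 65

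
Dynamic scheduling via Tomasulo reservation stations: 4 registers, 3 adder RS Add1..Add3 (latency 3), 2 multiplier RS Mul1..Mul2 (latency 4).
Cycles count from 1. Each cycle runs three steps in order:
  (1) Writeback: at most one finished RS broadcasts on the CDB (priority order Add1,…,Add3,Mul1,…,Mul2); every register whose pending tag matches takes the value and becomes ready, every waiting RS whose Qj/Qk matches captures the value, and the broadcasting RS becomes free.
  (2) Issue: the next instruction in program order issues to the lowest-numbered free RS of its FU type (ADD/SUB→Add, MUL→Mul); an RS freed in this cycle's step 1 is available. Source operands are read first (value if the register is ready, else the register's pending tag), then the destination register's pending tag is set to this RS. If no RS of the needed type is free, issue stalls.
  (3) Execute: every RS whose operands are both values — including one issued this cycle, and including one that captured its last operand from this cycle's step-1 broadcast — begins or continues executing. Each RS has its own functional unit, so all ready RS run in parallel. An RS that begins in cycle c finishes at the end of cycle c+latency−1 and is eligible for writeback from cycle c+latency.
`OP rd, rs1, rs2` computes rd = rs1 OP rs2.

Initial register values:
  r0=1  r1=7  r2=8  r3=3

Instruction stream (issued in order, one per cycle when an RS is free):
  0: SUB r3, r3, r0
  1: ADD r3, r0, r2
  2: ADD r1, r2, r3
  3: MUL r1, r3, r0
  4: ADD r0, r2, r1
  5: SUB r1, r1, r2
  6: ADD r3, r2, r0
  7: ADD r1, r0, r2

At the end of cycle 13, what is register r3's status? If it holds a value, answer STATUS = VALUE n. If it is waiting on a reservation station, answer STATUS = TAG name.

  c1: issue SUB r3<-Add1  regs: r0:1,r1:7,r2:8,r3:Add1
  c2: issue ADD r3<-Add2  regs: r0:1,r1:7,r2:8,r3:Add2
  c3: issue ADD r1<-Add3  regs: r0:1,r1:Add3,r2:8,r3:Add2
  c4: CDB Add1=2; issue MUL r1<-Mul1  regs: r0:1,r1:Mul1,r2:8,r3:Add2
  c5: CDB Add2=9; issue ADD r0<-Add1  regs: r0:Add1,r1:Mul1,r2:8,r3:9
  c6: issue SUB r1<-Add2  regs: r0:Add1,r1:Add2,r2:8,r3:9
  c7: stall  regs: r0:Add1,r1:Add2,r2:8,r3:9
  c8: CDB Add3=17; issue ADD r3<-Add3  regs: r0:Add1,r1:Add2,r2:8,r3:Add3
  c9: CDB Mul1=9; stall  regs: r0:Add1,r1:Add2,r2:8,r3:Add3
  c10: stall  regs: r0:Add1,r1:Add2,r2:8,r3:Add3
  c11: stall  regs: r0:Add1,r1:Add2,r2:8,r3:Add3
  c12: CDB Add1=17; issue ADD r1<-Add1  regs: r0:17,r1:Add1,r2:8,r3:Add3
  c13: CDB Add2=1  regs: r0:17,r1:Add1,r2:8,r3:Add3

STATUS = TAG Add3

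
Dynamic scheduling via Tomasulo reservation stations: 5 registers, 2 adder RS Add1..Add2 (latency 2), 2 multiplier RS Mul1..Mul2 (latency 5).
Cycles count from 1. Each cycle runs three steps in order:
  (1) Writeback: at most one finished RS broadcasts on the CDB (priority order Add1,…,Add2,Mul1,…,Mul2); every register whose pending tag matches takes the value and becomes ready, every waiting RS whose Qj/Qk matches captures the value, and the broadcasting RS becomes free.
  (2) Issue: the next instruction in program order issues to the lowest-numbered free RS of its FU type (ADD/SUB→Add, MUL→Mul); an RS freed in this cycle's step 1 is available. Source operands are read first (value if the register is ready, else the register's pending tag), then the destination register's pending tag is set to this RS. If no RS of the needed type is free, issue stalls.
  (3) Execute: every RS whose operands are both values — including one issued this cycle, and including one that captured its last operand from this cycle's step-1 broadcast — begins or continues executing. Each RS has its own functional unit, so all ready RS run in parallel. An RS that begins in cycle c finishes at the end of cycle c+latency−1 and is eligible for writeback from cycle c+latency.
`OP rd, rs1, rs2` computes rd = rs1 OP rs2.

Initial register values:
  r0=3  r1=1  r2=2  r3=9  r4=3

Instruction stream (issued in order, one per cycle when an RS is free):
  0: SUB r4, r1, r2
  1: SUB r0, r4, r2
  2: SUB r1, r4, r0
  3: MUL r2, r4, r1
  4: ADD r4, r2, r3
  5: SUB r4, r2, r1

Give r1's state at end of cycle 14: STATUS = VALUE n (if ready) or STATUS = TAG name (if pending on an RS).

STATUS = VALUE 2

c1: issue SUB r4<-Add1 | r0:3,r1:1,r2:2,r3:9,r4:Add1
c2: issue SUB r0<-Add2 | r0:Add2,r1:1,r2:2,r3:9,r4:Add1
c3: CDB Add1=-1; issue SUB r1<-Add1 | r0:Add2,r1:Add1,r2:2,r3:9,r4:-1
c4: issue MUL r2<-Mul1 | r0:Add2,r1:Add1,r2:Mul1,r3:9,r4:-1
c5: CDB Add2=-3; issue ADD r4<-Add2 | r0:-3,r1:Add1,r2:Mul1,r3:9,r4:Add2
c6: stall | r0:-3,r1:Add1,r2:Mul1,r3:9,r4:Add2
c7: CDB Add1=2; issue SUB r4<-Add1 | r0:-3,r1:2,r2:Mul1,r3:9,r4:Add1
c8: - | r0:-3,r1:2,r2:Mul1,r3:9,r4:Add1
c9: - | r0:-3,r1:2,r2:Mul1,r3:9,r4:Add1
c10: - | r0:-3,r1:2,r2:Mul1,r3:9,r4:Add1
c11: - | r0:-3,r1:2,r2:Mul1,r3:9,r4:Add1
c12: CDB Mul1=-2 | r0:-3,r1:2,r2:-2,r3:9,r4:Add1
c13: - | r0:-3,r1:2,r2:-2,r3:9,r4:Add1
c14: CDB Add1=-4 | r0:-3,r1:2,r2:-2,r3:9,r4:-4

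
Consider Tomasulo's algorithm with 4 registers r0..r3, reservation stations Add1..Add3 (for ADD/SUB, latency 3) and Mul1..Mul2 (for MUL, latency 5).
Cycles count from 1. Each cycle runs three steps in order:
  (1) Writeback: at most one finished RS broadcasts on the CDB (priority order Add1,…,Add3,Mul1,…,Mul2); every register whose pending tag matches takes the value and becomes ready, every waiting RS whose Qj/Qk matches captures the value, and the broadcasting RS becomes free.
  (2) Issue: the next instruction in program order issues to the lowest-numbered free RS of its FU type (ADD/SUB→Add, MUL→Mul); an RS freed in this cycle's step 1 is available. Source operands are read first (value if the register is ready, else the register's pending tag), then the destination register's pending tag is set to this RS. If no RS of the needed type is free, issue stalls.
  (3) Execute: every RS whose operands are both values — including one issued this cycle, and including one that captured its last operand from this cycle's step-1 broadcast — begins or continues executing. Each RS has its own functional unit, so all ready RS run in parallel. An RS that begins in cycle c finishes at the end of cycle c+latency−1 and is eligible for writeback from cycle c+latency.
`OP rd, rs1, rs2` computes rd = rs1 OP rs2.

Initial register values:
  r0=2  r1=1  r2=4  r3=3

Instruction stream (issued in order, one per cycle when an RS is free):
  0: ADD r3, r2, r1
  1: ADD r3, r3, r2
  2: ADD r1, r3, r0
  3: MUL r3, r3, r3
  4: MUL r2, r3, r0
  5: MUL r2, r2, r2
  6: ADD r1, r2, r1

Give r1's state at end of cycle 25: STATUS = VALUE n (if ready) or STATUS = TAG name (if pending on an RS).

  c1: issue ADD r3<-Add1  regs: r0:2,r1:1,r2:4,r3:Add1
  c2: issue ADD r3<-Add2  regs: r0:2,r1:1,r2:4,r3:Add2
  c3: issue ADD r1<-Add3  regs: r0:2,r1:Add3,r2:4,r3:Add2
  c4: CDB Add1=5; issue MUL r3<-Mul1  regs: r0:2,r1:Add3,r2:4,r3:Mul1
  c5: issue MUL r2<-Mul2  regs: r0:2,r1:Add3,r2:Mul2,r3:Mul1
  c6: stall  regs: r0:2,r1:Add3,r2:Mul2,r3:Mul1
  c7: CDB Add2=9; stall  regs: r0:2,r1:Add3,r2:Mul2,r3:Mul1
  c8: stall  regs: r0:2,r1:Add3,r2:Mul2,r3:Mul1
  c9: stall  regs: r0:2,r1:Add3,r2:Mul2,r3:Mul1
  c10: CDB Add3=11; stall  regs: r0:2,r1:11,r2:Mul2,r3:Mul1
  c11: stall  regs: r0:2,r1:11,r2:Mul2,r3:Mul1
  c12: CDB Mul1=81; issue MUL r2<-Mul1  regs: r0:2,r1:11,r2:Mul1,r3:81
  c13: issue ADD r1<-Add1  regs: r0:2,r1:Add1,r2:Mul1,r3:81
  c14: -  regs: r0:2,r1:Add1,r2:Mul1,r3:81
  c15: -  regs: r0:2,r1:Add1,r2:Mul1,r3:81
  c16: -  regs: r0:2,r1:Add1,r2:Mul1,r3:81
  c17: CDB Mul2=162  regs: r0:2,r1:Add1,r2:Mul1,r3:81
  c18: -  regs: r0:2,r1:Add1,r2:Mul1,r3:81
  c19: -  regs: r0:2,r1:Add1,r2:Mul1,r3:81
  c20: -  regs: r0:2,r1:Add1,r2:Mul1,r3:81
  c21: -  regs: r0:2,r1:Add1,r2:Mul1,r3:81
  c22: CDB Mul1=26244  regs: r0:2,r1:Add1,r2:26244,r3:81
  c23: -  regs: r0:2,r1:Add1,r2:26244,r3:81
  c24: -  regs: r0:2,r1:Add1,r2:26244,r3:81
  c25: CDB Add1=26255  regs: r0:2,r1:26255,r2:26244,r3:81

STATUS = VALUE 26255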